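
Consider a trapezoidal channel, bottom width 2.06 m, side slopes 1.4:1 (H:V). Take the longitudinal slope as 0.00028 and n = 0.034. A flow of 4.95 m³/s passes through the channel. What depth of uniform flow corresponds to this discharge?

y_n = 1.98 m

Manning's equation rearranged: A R^(2/3) = nQ / (1·√S) = 0.034 × 4.95 / (√0.00028) = 10.06.
At y = 2.25 m: A R^(2/3) = 13.21 — high.
At y = 1.39 m: A R^(2/3) = 4.853 — low.
At y = 1.98 m: A R^(2/3) = 10.06 — close enough.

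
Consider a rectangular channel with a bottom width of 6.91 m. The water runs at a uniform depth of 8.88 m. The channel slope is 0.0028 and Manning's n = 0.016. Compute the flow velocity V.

Flow area A = b·y = 6.91 × 8.88 = 61.36 m². Wetted perimeter P = b + 2y = 6.91 + 2×8.88 = 24.67 m.
Hydraulic radius R = A/P = 61.36/24.67 = 2.487 m.
From Manning's equation, V = (1/n) R^(2/3) S^(1/2) = (1/0.016) × 2.487^(2/3) × 0.0028^(1/2) = 6.07 m/s.

V = 6.07 m/s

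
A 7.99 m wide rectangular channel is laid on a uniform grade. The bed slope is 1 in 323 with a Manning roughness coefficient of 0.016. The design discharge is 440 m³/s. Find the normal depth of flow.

y_n = 8.2 m

Manning's equation rearranged: A R^(2/3) = nQ / (1·√S) = 0.016 × 440 / (√0.003096) = 126.5.
Try y = 9.78 m: A R^(2/3) = 156.6 — over.
Try y = 7.28 m: A R^(2/3) = 109.4 — short.
Try y = 8.2 m: A R^(2/3) = 126.6 — close enough.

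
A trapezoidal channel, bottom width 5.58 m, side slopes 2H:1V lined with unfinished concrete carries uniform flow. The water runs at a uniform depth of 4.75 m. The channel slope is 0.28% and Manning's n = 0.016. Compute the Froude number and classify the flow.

supercritical

With bottom width b = 5.58 m and side slope z = 2: A = (b + zy)y = (5.58 + 2×4.75)×4.75 = 71.63 m²; P = b + 2y√(1+z²) = 5.58 + 2×4.75×2.236 = 26.82 m.
Hydraulic radius R = A/P = 71.63/26.82 = 2.671 m.
V = (1/n) R^(2/3) √S = (1/0.016) × 2.671^(2/3) × √0.0028 = 6.366 m/s. Hydraulic depth D_h = A/T = 71.63/24.58 = 2.914 m.
Froude number Fr = V/√(g·D_h) = 6.366/√(9.81×2.914) = 1.19, which is greater than 1, so the flow is supercritical.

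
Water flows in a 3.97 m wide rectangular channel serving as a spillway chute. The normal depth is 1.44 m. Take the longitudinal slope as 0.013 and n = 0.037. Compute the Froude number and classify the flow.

Flow area A = b·y = 3.97 × 1.44 = 5.717 m². Wetted perimeter P = b + 2y = 3.97 + 2×1.44 = 6.85 m.
Hydraulic radius R = A/P = 5.717/6.85 = 0.8346 m.
V = (1/n) R^(2/3) √S = (1/0.037) × 0.8346^(2/3) × √0.013 = 2.732 m/s. Hydraulic depth D_h = A/T = 5.717/3.97 = 1.44 m.
Froude number Fr = V/√(g·D_h) = 2.732/√(9.81×1.44) = 0.727, which is less than 1, so the flow is subcritical.

subcritical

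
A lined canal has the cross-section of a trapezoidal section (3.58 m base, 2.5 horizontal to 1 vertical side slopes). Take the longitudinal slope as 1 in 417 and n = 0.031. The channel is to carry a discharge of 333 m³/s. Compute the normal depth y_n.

y_n = 5.71 m

Manning's equation rearranged: A R^(2/3) = nQ / (1·√S) = 0.031 × 333 / (√0.002398) = 210.8.
At y = 6.4 m: A R^(2/3) = 277.4 — high.
At y = 5.71 m: A R^(2/3) = 210.6 — ≈ 210.8.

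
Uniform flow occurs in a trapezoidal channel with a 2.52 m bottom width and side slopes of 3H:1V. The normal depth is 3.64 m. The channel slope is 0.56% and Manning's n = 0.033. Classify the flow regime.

subcritical

With bottom width b = 2.52 m and side slope z = 3: A = (b + zy)y = (2.52 + 3×3.64)×3.64 = 48.92 m²; P = b + 2y√(1+z²) = 2.52 + 2×3.64×3.162 = 25.54 m.
Hydraulic radius R = A/P = 48.92/25.54 = 1.915 m.
V = (1/n) R^(2/3) √S = (1/0.033) × 1.915^(2/3) × √0.0056 = 3.497 m/s. Hydraulic depth D_h = A/T = 48.92/24.36 = 2.008 m.
Froude number Fr = V/√(g·D_h) = 3.497/√(9.81×2.008) = 0.788, which is less than 1, so the flow is subcritical.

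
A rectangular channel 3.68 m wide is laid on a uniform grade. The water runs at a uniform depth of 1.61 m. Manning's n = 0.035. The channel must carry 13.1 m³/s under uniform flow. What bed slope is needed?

Flow area A = b·y = 3.68 × 1.61 = 5.925 m². Wetted perimeter P = b + 2y = 3.68 + 2×1.61 = 6.9 m.
Hydraulic radius R = A/P = 5.925/6.9 = 0.8587 m.
From Manning's equation, S = [nQ / (1 A R^(2/3))]² = [0.035 × 13.1 / (1 × 5.925 × 0.8587^(2/3))]² = 0.00734.

S = 0.00734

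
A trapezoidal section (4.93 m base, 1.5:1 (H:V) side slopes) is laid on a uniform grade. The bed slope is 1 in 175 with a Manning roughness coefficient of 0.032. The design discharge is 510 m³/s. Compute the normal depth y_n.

Manning's equation rearranged: A R^(2/3) = nQ / (1·√S) = 0.032 × 510 / (√0.005714) = 215.9.
At y = 5.09 m: A R^(2/3) = 125.4 — low.
At y = 7.99 m: A R^(2/3) = 340.9 — high.
At y = 6.52 m: A R^(2/3) = 215.7 — matches.

y_n = 6.52 m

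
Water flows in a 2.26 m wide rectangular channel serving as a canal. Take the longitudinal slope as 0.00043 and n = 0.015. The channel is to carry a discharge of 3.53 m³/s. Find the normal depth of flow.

Manning's equation rearranged: A R^(2/3) = nQ / (1·√S) = 0.015 × 3.53 / (√0.00043) = 2.553.
Trying y = 1.69 m: A R^(2/3) = 2.945 — over.
Trying y = 1.29 m: A R^(2/3) = 2.079 — short.
Trying y = 1.51 m: A R^(2/3) = 2.551 — matches.

y_n = 1.51 m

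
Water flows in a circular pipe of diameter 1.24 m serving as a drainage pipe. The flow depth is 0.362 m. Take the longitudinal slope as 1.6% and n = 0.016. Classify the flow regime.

For a circular section of diameter D = 1.24 m at depth y = 0.362 m, the central angle is θ = 2 arccos(1 − 2y/D) = 2.283 rad. Then A = (D²/8)(θ − sin θ) = 0.2934 m² and P = Dθ/2 = 1.416 m.
Hydraulic radius R = A/P = 0.2934/1.416 = 0.2073 m.
V = (1/n) R^(2/3) √S = (1/0.016) × 0.2073^(2/3) × √0.016 = 2.769 m/s. Hydraulic depth D_h = A/T = 0.2934/1.128 = 0.2602 m.
Froude number Fr = V/√(g·D_h) = 2.769/√(9.81×0.2602) = 1.73, which is greater than 1, so the flow is supercritical.

supercritical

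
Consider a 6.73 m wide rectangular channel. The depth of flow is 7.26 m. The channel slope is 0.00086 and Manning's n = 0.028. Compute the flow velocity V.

Flow area A = b·y = 6.73 × 7.26 = 48.86 m². Wetted perimeter P = b + 2y = 6.73 + 2×7.26 = 21.25 m.
Hydraulic radius R = A/P = 48.86/21.25 = 2.299 m.
From Manning's equation, V = (1/n) R^(2/3) S^(1/2) = (1/0.028) × 2.299^(2/3) × 0.00086^(1/2) = 1.82 m/s.

V = 1.82 m/s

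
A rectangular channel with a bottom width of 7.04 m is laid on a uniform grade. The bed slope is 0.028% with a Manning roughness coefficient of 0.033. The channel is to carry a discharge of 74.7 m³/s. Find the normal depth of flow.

Manning's equation rearranged: A R^(2/3) = nQ / (1·√S) = 0.033 × 74.7 / (√0.00028) = 147.3.
Try y = 12 m: A R^(2/3) = 164.7 — over.
Try y = 10.9 m: A R^(2/3) = 147.3 — matches.

y_n = 10.9 m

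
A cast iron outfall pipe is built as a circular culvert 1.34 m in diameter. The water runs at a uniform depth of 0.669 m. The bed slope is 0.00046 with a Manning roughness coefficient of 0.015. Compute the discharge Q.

Q = 0.485 m³/s

For a circular section of diameter D = 1.34 m at depth y = 0.669 m, the central angle is θ = 2 arccos(1 − 2y/D) = 3.139 rad. Then A = (D²/8)(θ − sin θ) = 0.7038 m² and P = Dθ/2 = 2.103 m.
Hydraulic radius R = A/P = 0.7038/2.103 = 0.3347 m.
Manning's equation: Q = (1/n) A R^(2/3) S^(1/2) = (1/0.015) × 0.7038 × 0.3347^(2/3) × 0.00046^(1/2) = 0.485 m³/s.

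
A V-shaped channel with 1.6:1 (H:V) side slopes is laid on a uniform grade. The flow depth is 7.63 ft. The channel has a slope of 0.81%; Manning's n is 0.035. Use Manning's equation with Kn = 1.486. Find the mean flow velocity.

For a triangular section with side slope z = 1.6: A = zy² = 1.6×7.63² = 93.15 ft²; P = 2y√(1+z²) = 2×7.63×1.887 = 28.79 ft.
Hydraulic radius R = A/P = 93.15/28.79 = 3.235 ft.
From Manning's equation, V = (1.486/n) R^(2/3) S^(1/2) = (1.486/0.035) × 3.235^(2/3) × 0.0081^(1/2) = 8.36 ft/s.

V = 8.36 ft/s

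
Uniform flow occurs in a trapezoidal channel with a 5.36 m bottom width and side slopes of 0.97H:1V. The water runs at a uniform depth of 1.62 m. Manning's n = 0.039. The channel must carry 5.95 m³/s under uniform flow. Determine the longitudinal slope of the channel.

With bottom width b = 5.36 m and side slope z = 0.97: A = (b + zy)y = (5.36 + 0.97×1.62)×1.62 = 11.23 m²; P = b + 2y√(1+z²) = 5.36 + 2×1.62×1.393 = 9.874 m.
Hydraulic radius R = A/P = 11.23/9.874 = 1.137 m.
From Manning's equation, S = [nQ / (1 A R^(2/3))]² = [0.039 × 5.95 / (1 × 11.23 × 1.137^(2/3))]² = 0.00036.

S = 0.00036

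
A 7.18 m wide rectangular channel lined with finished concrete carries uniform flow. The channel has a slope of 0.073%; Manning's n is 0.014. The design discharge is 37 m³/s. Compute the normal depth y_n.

Manning's equation rearranged: A R^(2/3) = nQ / (1·√S) = 0.014 × 37 / (√0.00073) = 19.17.
Try y = 1.61 m: A R^(2/3) = 12.4 — low.
Try y = 2.69 m: A R^(2/3) = 25.73 — high.
Try y = 2.18 m: A R^(2/3) = 19.18 — close enough.

y_n = 2.18 m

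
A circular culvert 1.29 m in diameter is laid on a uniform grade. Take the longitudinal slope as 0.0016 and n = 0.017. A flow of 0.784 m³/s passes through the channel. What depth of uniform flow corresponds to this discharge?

y_n = 0.677 m

Manning's equation rearranged: A R^(2/3) = nQ / (1·√S) = 0.017 × 0.784 / (√0.0016) = 0.3332.
Try y = 0.737 m: A R^(2/3) = 0.3826 — too large.
Try y = 0.479 m: A R^(2/3) = 0.1805 — too small.
Try y = 0.677 m: A R^(2/3) = 0.3334 — close enough.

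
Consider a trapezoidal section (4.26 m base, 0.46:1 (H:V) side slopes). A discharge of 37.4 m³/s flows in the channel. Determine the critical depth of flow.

y_c = 1.85 m

At critical depth, Q² T / (g A³) = 1, i.e. A³/T = Q²/g = 37.4²/9.81 = 142.6.
Trying y = 2.35 m: A³/T = 307.9 — high.
Trying y = 1.55 m: A³/T = 80.55 — low.
Trying y = 1.85 m: A³/T = 141.8 — matches.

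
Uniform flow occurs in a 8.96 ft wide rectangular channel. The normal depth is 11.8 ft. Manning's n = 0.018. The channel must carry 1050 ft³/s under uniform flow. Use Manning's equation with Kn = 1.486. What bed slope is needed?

Flow area A = b·y = 8.96 × 11.8 = 105.7 ft². Wetted perimeter P = b + 2y = 8.96 + 2×11.8 = 32.56 ft.
Hydraulic radius R = A/P = 105.7/32.56 = 3.247 ft.
From Manning's equation, S = [nQ / (1.486 A R^(2/3))]² = [0.018 × 1050 / (1.486 × 105.7 × 3.247^(2/3))]² = 0.00301.

S = 0.00301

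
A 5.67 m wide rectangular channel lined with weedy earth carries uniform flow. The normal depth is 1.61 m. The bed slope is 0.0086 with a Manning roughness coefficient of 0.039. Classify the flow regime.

Flow area A = b·y = 5.67 × 1.61 = 9.129 m². Wetted perimeter P = b + 2y = 5.67 + 2×1.61 = 8.89 m.
Hydraulic radius R = A/P = 9.129/8.89 = 1.027 m.
V = (1/n) R^(2/3) √S = (1/0.039) × 1.027^(2/3) × √0.0086 = 2.42 m/s. Hydraulic depth D_h = A/T = 9.129/5.67 = 1.61 m.
Froude number Fr = V/√(g·D_h) = 2.42/√(9.81×1.61) = 0.609, which is less than 1, so the flow is subcritical.

subcritical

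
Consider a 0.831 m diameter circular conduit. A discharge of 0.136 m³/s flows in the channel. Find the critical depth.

At critical depth, Q² T / (g A³) = 1, i.e. A³/T = Q²/g = 0.136²/9.81 = 0.001885.
Trying y = 0.258 m: A³/T = 0.003843 — over.
Trying y = 0.192 m: A³/T = 0.001218 — short.
Trying y = 0.215 m: A³/T = 0.001893 — matches.

y_c = 0.215 m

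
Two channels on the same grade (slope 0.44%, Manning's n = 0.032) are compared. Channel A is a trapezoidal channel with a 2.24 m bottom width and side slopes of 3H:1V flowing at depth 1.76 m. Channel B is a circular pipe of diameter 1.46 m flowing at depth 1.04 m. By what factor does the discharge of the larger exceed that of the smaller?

Channel A: With bottom width b = 2.24 m and side slope z = 3: A = (b + zy)y = (2.24 + 3×1.76)×1.76 = 13.24 m²; P = b + 2y√(1+z²) = 2.24 + 2×1.76×3.162 = 13.37 m. Hydraulic radius R = A/P = 13.24/13.37 = 0.9898 m. Q_A = (1/0.032)·13.24·0.9898^(2/3)·√0.0044 = 27.25 m³/s.
Channel B: For a circular section of diameter D = 1.46 m at depth y = 1.04 m, the central angle is θ = 2 arccos(1 − 2y/D) = 4.019 rad. Then A = (D²/8)(θ − sin θ) = 1.276 m² and P = Dθ/2 = 2.934 m. Hydraulic radius R = A/P = 1.276/2.934 = 0.4348 m. Q_B = (1/0.032)·1.276·0.4348^(2/3)·√0.0044 = 1.518 m³/s.
The larger discharge is 27.25 m³/s and the smaller is 1.518 m³/s; the ratio is 18.

18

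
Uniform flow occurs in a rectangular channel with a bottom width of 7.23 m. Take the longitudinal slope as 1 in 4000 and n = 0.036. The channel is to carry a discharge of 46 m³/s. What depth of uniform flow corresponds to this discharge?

Manning's equation rearranged: A R^(2/3) = nQ / (1·√S) = 0.036 × 46 / (√0.00025) = 104.7.
At y = 9.3 m: A R^(2/3) = 127.2 — over.
At y = 5.98 m: A R^(2/3) = 74.3 — short.
At y = 7.91 m: A R^(2/3) = 104.8 — close enough.

y_n = 7.91 m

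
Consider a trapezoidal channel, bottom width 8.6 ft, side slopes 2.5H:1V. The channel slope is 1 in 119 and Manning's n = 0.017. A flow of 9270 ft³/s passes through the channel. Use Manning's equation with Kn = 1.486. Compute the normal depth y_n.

y_n = 10.5 ft

Manning's equation rearranged: A R^(2/3) = nQ / (1.486·√S) = 0.017 × 9270 / (1.486 × √0.008403) = 1157.
Try y = 11.9 ft: A R^(2/3) = 1553 — high.
Try y = 7.79 ft: A R^(2/3) = 580.7 — low.
Try y = 10.5 ft: A R^(2/3) = 1156 — ≈ 1157.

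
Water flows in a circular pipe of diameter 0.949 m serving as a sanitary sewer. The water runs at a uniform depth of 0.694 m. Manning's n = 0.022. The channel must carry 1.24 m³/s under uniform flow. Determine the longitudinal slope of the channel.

S = 0.0129

For a circular section of diameter D = 0.949 m at depth y = 0.694 m, the central angle is θ = 2 arccos(1 − 2y/D) = 4.103 rad. Then A = (D²/8)(θ − sin θ) = 0.5543 m² and P = Dθ/2 = 1.947 m.
Hydraulic radius R = A/P = 0.5543/1.947 = 0.2847 m.
From Manning's equation, S = [nQ / (1 A R^(2/3))]² = [0.022 × 1.24 / (1 × 0.5543 × 0.2847^(2/3))]² = 0.0129.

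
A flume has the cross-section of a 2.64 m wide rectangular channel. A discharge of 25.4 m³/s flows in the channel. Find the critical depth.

y_c = 2.11 m

For a rectangular channel, critical depth y_c = (q²/g)^(1/3) where q = Q/b = 25.4/2.64 = 9.621 m²/s.
So y_c = (9.621²/9.81)^(1/3) = 2.11 m.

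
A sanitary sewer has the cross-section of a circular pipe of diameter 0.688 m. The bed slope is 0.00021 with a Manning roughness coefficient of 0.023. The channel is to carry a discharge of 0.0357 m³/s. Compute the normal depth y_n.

y_n = 0.341 m

Manning's equation rearranged: A R^(2/3) = nQ / (1·√S) = 0.023 × 0.0357 / (√0.00021) = 0.05666.
Trying y = 0.427 m: A R^(2/3) = 0.0813 — too large.
Trying y = 0.307 m: A R^(2/3) = 0.04718 — too small.
Trying y = 0.341 m: A R^(2/3) = 0.05664 — close enough.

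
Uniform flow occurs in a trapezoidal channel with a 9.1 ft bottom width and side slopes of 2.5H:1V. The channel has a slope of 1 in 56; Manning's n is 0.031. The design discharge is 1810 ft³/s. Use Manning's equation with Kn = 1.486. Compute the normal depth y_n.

y_n = 5.56 ft

Manning's equation rearranged: A R^(2/3) = nQ / (1.486·√S) = 0.031 × 1810 / (1.486 × √0.01786) = 282.6.
Trying y = 4.01 ft: A R^(2/3) = 141.2 — too small.
Trying y = 6.94 ft: A R^(2/3) = 458.7 — too large.
Trying y = 5.56 ft: A R^(2/3) = 282 — ≈ 282.6.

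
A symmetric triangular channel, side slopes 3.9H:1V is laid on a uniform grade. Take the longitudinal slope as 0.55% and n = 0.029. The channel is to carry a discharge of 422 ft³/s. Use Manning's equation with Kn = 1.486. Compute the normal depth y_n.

y_n = 4.21 ft

Manning's equation rearranged: A R^(2/3) = nQ / (1.486·√S) = 0.029 × 422 / (1.486 × √0.0055) = 111.
Try y = 3.22 ft: A R^(2/3) = 54.38 — low.
Try y = 4.21 ft: A R^(2/3) = 111.2 — matches.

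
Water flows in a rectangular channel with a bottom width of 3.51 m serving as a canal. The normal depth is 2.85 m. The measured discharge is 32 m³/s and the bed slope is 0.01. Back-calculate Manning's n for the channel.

Flow area A = b·y = 3.51 × 2.85 = 10 m². Wetted perimeter P = b + 2y = 3.51 + 2×2.85 = 9.21 m.
Hydraulic radius R = A/P = 10/9.21 = 1.086 m.
Rearranging Manning's equation: n = (1/Q) A R^(2/3) S^(1/2) = (1/32) × 10 × 1.086^(2/3) × √0.01 = 0.033.

n = 0.033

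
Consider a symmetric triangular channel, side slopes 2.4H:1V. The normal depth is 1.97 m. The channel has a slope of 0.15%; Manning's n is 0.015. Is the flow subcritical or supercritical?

subcritical

For a triangular section with side slope z = 2.4: A = zy² = 2.4×1.97² = 9.314 m²; P = 2y√(1+z²) = 2×1.97×2.6 = 10.24 m.
Hydraulic radius R = A/P = 9.314/10.24 = 0.9092 m.
V = (1/n) R^(2/3) √S = (1/0.015) × 0.9092^(2/3) × √0.0015 = 2.423 m/s. Hydraulic depth D_h = A/T = 9.314/9.456 = 0.985 m.
Froude number Fr = V/√(g·D_h) = 2.423/√(9.81×0.985) = 0.78, which is less than 1, so the flow is subcritical.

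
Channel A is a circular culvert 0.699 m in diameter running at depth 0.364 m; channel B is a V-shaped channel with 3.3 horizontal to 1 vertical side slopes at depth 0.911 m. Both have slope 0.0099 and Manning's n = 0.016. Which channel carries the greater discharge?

Channel A: For a circular section of diameter D = 0.699 m at depth y = 0.364 m, the central angle is θ = 2 arccos(1 − 2y/D) = 3.225 rad. Then A = (D²/8)(θ − sin θ) = 0.202 m² and P = Dθ/2 = 1.127 m. Hydraulic radius R = A/P = 0.202/1.127 = 0.1792 m. Q_A = (1/0.016)·0.202·0.1792^(2/3)·√0.0099 = 0.3994 m³/s.
Channel B: For a triangular section with side slope z = 3.3: A = zy² = 3.3×0.911² = 2.739 m²; P = 2y√(1+z²) = 2×0.911×3.448 = 6.283 m. Hydraulic radius R = A/P = 2.739/6.283 = 0.4359 m. Q_B = (1/0.016)·2.739·0.4359^(2/3)·√0.0099 = 9.792 m³/s.
Q_A = 0.3994 m³/s vs Q_B = 9.792 m³/s, so channel B carries more.

channel B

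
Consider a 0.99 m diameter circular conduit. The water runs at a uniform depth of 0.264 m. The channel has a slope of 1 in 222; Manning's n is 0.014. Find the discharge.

For a circular section of diameter D = 0.99 m at depth y = 0.264 m, the central angle is θ = 2 arccos(1 − 2y/D) = 2.171 rad. Then A = (D²/8)(θ − sin θ) = 0.1648 m² and P = Dθ/2 = 1.074 m.
Hydraulic radius R = A/P = 0.1648/1.074 = 0.1534 m.
Manning's equation: Q = (1/n) A R^(2/3) S^(1/2) = (1/0.014) × 0.1648 × 0.1534^(2/3) × 0.004505^(1/2) = 0.226 m³/s.

Q = 0.226 m³/s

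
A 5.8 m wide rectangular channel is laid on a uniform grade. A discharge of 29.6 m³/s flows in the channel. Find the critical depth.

For a rectangular channel, critical depth y_c = (q²/g)^(1/3) where q = Q/b = 29.6/5.8 = 5.103 m²/s.
So y_c = (5.103²/9.81)^(1/3) = 1.38 m.

y_c = 1.38 m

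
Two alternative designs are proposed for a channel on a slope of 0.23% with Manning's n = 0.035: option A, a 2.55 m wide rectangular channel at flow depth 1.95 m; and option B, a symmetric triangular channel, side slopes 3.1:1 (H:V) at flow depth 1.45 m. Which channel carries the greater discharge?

channel B

Channel A: Flow area A = b·y = 2.55 × 1.95 = 4.972 m². Wetted perimeter P = b + 2y = 2.55 + 2×1.95 = 6.45 m. Hydraulic radius R = A/P = 4.972/6.45 = 0.7709 m. Q_A = (1/0.035)·4.972·0.7709^(2/3)·√0.0023 = 5.729 m³/s.
Channel B: For a triangular section with side slope z = 3.1: A = zy² = 3.1×1.45² = 6.518 m²; P = 2y√(1+z²) = 2×1.45×3.257 = 9.446 m. Hydraulic radius R = A/P = 6.518/9.446 = 0.69 m. Q_B = (1/0.035)·6.518·0.69^(2/3)·√0.0023 = 6.974 m³/s.
Q_A = 5.729 m³/s vs Q_B = 6.974 m³/s, so channel B carries more.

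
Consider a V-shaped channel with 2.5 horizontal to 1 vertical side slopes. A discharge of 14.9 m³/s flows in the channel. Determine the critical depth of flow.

y_c = 1.49 m

At critical depth, Q² T / (g A³) = 1, i.e. A³/T = Q²/g = 14.9²/9.81 = 22.63.
Trying y = 1.09 m: A³/T = 4.808 — low.
Trying y = 1.49 m: A³/T = 22.95 — ≈ 22.63.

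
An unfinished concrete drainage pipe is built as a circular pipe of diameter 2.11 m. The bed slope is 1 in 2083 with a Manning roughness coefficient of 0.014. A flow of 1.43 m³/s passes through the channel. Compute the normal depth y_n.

Manning's equation rearranged: A R^(2/3) = nQ / (1·√S) = 0.014 × 1.43 / (√0.0004801) = 0.9137.
Try y = 1.13 m: A R^(2/3) = 1.28 — too large.
Try y = 0.928 m: A R^(2/3) = 0.913 — matches.

y_n = 0.928 m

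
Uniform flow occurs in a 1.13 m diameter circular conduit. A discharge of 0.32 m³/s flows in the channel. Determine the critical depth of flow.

At critical depth, Q² T / (g A³) = 1, i.e. A³/T = Q²/g = 0.32²/9.81 = 0.01044.
Trying y = 0.272 m: A³/T = 0.006644 — low.
Trying y = 0.373 m: A³/T = 0.02265 — high.
Trying y = 0.305 m: A³/T = 0.01038 — close enough.

y_c = 0.305 m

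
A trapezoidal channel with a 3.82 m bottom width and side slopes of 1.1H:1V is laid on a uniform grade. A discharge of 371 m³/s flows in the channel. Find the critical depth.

At critical depth, Q² T / (g A³) = 1, i.e. A³/T = Q²/g = 371²/9.81 = 14030.
Trying y = 7.24 m: A³/T = 31450 — over.
Trying y = 5.97 m: A³/T = 14060 — ≈ 14030.

y_c = 5.97 m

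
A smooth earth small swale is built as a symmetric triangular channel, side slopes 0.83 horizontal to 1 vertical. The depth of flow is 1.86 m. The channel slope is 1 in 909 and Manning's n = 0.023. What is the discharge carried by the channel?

Q = 2.93 m³/s

For a triangular section with side slope z = 0.83: A = zy² = 0.83×1.86² = 2.871 m²; P = 2y√(1+z²) = 2×1.86×1.3 = 4.834 m.
Hydraulic radius R = A/P = 2.871/4.834 = 0.594 m.
Manning's equation: Q = (1/n) A R^(2/3) S^(1/2) = (1/0.023) × 2.871 × 0.594^(2/3) × 0.0011^(1/2) = 2.93 m³/s.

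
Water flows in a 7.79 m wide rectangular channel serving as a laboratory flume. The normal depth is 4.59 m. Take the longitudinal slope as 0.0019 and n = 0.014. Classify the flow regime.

Flow area A = b·y = 7.79 × 4.59 = 35.76 m². Wetted perimeter P = b + 2y = 7.79 + 2×4.59 = 16.97 m.
Hydraulic radius R = A/P = 35.76/16.97 = 2.107 m.
V = (1/n) R^(2/3) √S = (1/0.014) × 2.107^(2/3) × √0.0019 = 5.117 m/s. Hydraulic depth D_h = A/T = 35.76/7.79 = 4.59 m.
Froude number Fr = V/√(g·D_h) = 5.117/√(9.81×4.59) = 0.763, which is less than 1, so the flow is subcritical.

subcritical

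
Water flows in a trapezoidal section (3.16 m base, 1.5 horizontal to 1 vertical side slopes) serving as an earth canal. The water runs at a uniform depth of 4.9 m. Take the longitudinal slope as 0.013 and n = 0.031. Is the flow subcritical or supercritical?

With bottom width b = 3.16 m and side slope z = 1.5: A = (b + zy)y = (3.16 + 1.5×4.9)×4.9 = 51.5 m²; P = b + 2y√(1+z²) = 3.16 + 2×4.9×1.803 = 20.83 m.
Hydraulic radius R = A/P = 51.5/20.83 = 2.473 m.
V = (1/n) R^(2/3) √S = (1/0.031) × 2.473^(2/3) × √0.013 = 6.725 m/s. Hydraulic depth D_h = A/T = 51.5/17.86 = 2.883 m.
Froude number Fr = V/√(g·D_h) = 6.725/√(9.81×2.883) = 1.26, which is greater than 1, so the flow is supercritical.

supercritical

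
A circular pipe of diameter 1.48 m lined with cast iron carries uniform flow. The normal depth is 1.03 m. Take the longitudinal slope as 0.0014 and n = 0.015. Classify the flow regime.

For a circular section of diameter D = 1.48 m at depth y = 1.03 m, the central angle is θ = 2 arccos(1 − 2y/D) = 3.947 rad. Then A = (D²/8)(θ − sin θ) = 1.278 m² and P = Dθ/2 = 2.921 m.
Hydraulic radius R = A/P = 1.278/2.921 = 0.4376 m.
V = (1/n) R^(2/3) √S = (1/0.015) × 0.4376^(2/3) × √0.0014 = 1.438 m/s. Hydraulic depth D_h = A/T = 1.278/1.362 = 0.9387 m.
Froude number Fr = V/√(g·D_h) = 1.438/√(9.81×0.9387) = 0.474, which is less than 1, so the flow is subcritical.

subcritical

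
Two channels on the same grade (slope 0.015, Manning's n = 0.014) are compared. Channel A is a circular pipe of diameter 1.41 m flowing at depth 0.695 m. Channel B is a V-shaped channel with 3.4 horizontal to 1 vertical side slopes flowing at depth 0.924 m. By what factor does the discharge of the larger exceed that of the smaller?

4.44

Channel A: For a circular section of diameter D = 1.41 m at depth y = 0.695 m, the central angle is θ = 2 arccos(1 − 2y/D) = 3.113 rad. Then A = (D²/8)(θ − sin θ) = 0.7666 m² and P = Dθ/2 = 2.195 m. Hydraulic radius R = A/P = 0.7666/2.195 = 0.3493 m. Q_A = (1/0.014)·0.7666·0.3493^(2/3)·√0.015 = 3.326 m³/s.
Channel B: For a triangular section with side slope z = 3.4: A = zy² = 3.4×0.924² = 2.903 m²; P = 2y√(1+z²) = 2×0.924×3.544 = 6.549 m. Hydraulic radius R = A/P = 2.903/6.549 = 0.4432 m. Q_B = (1/0.014)·2.903·0.4432^(2/3)·√0.015 = 14.76 m³/s.
The larger discharge is 14.76 m³/s and the smaller is 3.326 m³/s; the ratio is 4.44.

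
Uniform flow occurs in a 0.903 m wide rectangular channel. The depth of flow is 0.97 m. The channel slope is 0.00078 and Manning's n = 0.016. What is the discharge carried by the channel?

Q = 0.697 m³/s

Flow area A = b·y = 0.903 × 0.97 = 0.8759 m². Wetted perimeter P = b + 2y = 0.903 + 2×0.97 = 2.843 m.
Hydraulic radius R = A/P = 0.8759/2.843 = 0.3081 m.
Manning's equation: Q = (1/n) A R^(2/3) S^(1/2) = (1/0.016) × 0.8759 × 0.3081^(2/3) × 0.00078^(1/2) = 0.697 m³/s.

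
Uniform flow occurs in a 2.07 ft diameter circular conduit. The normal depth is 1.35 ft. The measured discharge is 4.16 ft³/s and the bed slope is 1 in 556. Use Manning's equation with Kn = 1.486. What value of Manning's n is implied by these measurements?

n = 0.025

For a circular section of diameter D = 2.07 ft at depth y = 1.35 ft, the central angle is θ = 2 arccos(1 − 2y/D) = 3.76 rad. Then A = (D²/8)(θ − sin θ) = 2.325 ft² and P = Dθ/2 = 3.892 ft.
Hydraulic radius R = A/P = 2.325/3.892 = 0.5973 ft.
Rearranging Manning's equation: n = (1.486/Q) A R^(2/3) S^(1/2) = (1.486/4.16) × 2.325 × 0.5973^(2/3) × √0.001799 = 0.025.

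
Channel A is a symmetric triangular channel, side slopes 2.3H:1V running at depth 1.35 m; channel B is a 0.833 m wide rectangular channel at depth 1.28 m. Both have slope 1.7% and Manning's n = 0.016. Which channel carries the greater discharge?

channel A

Channel A: For a triangular section with side slope z = 2.3: A = zy² = 2.3×1.35² = 4.192 m²; P = 2y√(1+z²) = 2×1.35×2.508 = 6.772 m. Hydraulic radius R = A/P = 4.192/6.772 = 0.619 m. Q_A = (1/0.016)·4.192·0.619^(2/3)·√0.017 = 24.81 m³/s.
Channel B: Flow area A = b·y = 0.833 × 1.28 = 1.066 m². Wetted perimeter P = b + 2y = 0.833 + 2×1.28 = 3.393 m. Hydraulic radius R = A/P = 1.066/3.393 = 0.3142 m. Q_B = (1/0.016)·1.066·0.3142^(2/3)·√0.017 = 4.016 m³/s.
Q_A = 24.81 m³/s vs Q_B = 4.016 m³/s, so channel A carries more.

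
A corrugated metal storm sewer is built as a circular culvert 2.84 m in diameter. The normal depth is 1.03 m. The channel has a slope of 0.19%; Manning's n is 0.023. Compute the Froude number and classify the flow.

subcritical

For a circular section of diameter D = 2.84 m at depth y = 1.03 m, the central angle is θ = 2 arccos(1 − 2y/D) = 2.585 rad. Then A = (D²/8)(θ − sin θ) = 2.074 m² and P = Dθ/2 = 3.671 m.
Hydraulic radius R = A/P = 2.074/3.671 = 0.5649 m.
V = (1/n) R^(2/3) √S = (1/0.023) × 0.5649^(2/3) × √0.0019 = 1.295 m/s. Hydraulic depth D_h = A/T = 2.074/2.731 = 0.7594 m.
Froude number Fr = V/√(g·D_h) = 1.295/√(9.81×0.7594) = 0.475, which is less than 1, so the flow is subcritical.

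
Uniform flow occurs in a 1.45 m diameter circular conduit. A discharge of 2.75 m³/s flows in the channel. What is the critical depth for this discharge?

At critical depth, Q² T / (g A³) = 1, i.e. A³/T = Q²/g = 2.75²/9.81 = 0.7709.
At y = 0.594 m: A³/T = 0.181 — too small.
At y = 1.01 m: A³/T = 1.389 — too large.
At y = 0.868 m: A³/T = 0.7724 — matches.

y_c = 0.868 m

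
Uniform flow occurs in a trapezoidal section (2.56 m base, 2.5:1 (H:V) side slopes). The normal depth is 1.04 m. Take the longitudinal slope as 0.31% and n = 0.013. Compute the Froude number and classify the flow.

supercritical

With bottom width b = 2.56 m and side slope z = 2.5: A = (b + zy)y = (2.56 + 2.5×1.04)×1.04 = 5.366 m²; P = b + 2y√(1+z²) = 2.56 + 2×1.04×2.693 = 8.161 m.
Hydraulic radius R = A/P = 5.366/8.161 = 0.6576 m.
V = (1/n) R^(2/3) √S = (1/0.013) × 0.6576^(2/3) × √0.0031 = 3.239 m/s. Hydraulic depth D_h = A/T = 5.366/7.76 = 0.6915 m.
Froude number Fr = V/√(g·D_h) = 3.239/√(9.81×0.6915) = 1.24, which is greater than 1, so the flow is supercritical.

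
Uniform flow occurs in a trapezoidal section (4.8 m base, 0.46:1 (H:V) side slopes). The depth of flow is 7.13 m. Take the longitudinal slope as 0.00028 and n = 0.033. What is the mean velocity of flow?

V = 1.01 m/s

With bottom width b = 4.8 m and side slope z = 0.46: A = (b + zy)y = (4.8 + 0.46×7.13)×7.13 = 57.61 m²; P = b + 2y√(1+z²) = 4.8 + 2×7.13×1.101 = 20.5 m.
Hydraulic radius R = A/P = 57.61/20.5 = 2.811 m.
From Manning's equation, V = (1/n) R^(2/3) S^(1/2) = (1/0.033) × 2.811^(2/3) × 0.00028^(1/2) = 1.01 m/s.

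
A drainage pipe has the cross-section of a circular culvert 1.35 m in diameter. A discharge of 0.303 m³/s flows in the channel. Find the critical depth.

y_c = 0.283 m

At critical depth, Q² T / (g A³) = 1, i.e. A³/T = Q²/g = 0.303²/9.81 = 0.009359.
Try y = 0.235 m: A³/T = 0.004546 — short.
Try y = 0.283 m: A³/T = 0.009422 — ≈ 0.009359.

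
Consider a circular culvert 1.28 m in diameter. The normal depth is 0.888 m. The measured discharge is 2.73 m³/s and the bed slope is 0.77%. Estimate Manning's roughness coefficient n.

n = 0.016

For a circular section of diameter D = 1.28 m at depth y = 0.888 m, the central angle is θ = 2 arccos(1 − 2y/D) = 3.937 rad. Then A = (D²/8)(θ − sin θ) = 0.9527 m² and P = Dθ/2 = 2.52 m.
Hydraulic radius R = A/P = 0.9527/2.52 = 0.3781 m.
Rearranging Manning's equation: n = (1/Q) A R^(2/3) S^(1/2) = (1/2.73) × 0.9527 × 0.3781^(2/3) × √0.0077 = 0.016.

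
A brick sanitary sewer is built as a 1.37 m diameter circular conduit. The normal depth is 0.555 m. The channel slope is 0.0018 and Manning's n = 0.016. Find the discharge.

Q = 0.66 m³/s

For a circular section of diameter D = 1.37 m at depth y = 0.555 m, the central angle is θ = 2 arccos(1 − 2y/D) = 2.76 rad. Then A = (D²/8)(θ − sin θ) = 0.56 m² and P = Dθ/2 = 1.89 m.
Hydraulic radius R = A/P = 0.56/1.89 = 0.2962 m.
Manning's equation: Q = (1/n) A R^(2/3) S^(1/2) = (1/0.016) × 0.56 × 0.2962^(2/3) × 0.0018^(1/2) = 0.66 m³/s.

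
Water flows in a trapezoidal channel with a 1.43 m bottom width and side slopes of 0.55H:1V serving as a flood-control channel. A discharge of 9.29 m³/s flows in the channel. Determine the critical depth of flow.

At critical depth, Q² T / (g A³) = 1, i.e. A³/T = Q²/g = 9.29²/9.81 = 8.798.
Try y = 1.66 m: A³/T = 18.07 — too large.
Try y = 0.951 m: A³/T = 2.588 — too small.
Try y = 1.36 m: A³/T = 8.882 — matches.

y_c = 1.36 m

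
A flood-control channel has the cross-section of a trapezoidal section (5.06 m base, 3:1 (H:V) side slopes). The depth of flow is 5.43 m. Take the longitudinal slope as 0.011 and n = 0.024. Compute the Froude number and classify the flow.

supercritical

With bottom width b = 5.06 m and side slope z = 3: A = (b + zy)y = (5.06 + 3×5.43)×5.43 = 115.9 m²; P = b + 2y√(1+z²) = 5.06 + 2×5.43×3.162 = 39.4 m.
Hydraulic radius R = A/P = 115.9/39.4 = 2.942 m.
V = (1/n) R^(2/3) √S = (1/0.024) × 2.942^(2/3) × √0.011 = 8.973 m/s. Hydraulic depth D_h = A/T = 115.9/37.64 = 3.08 m.
Froude number Fr = V/√(g·D_h) = 8.973/√(9.81×3.08) = 1.63, which is greater than 1, so the flow is supercritical.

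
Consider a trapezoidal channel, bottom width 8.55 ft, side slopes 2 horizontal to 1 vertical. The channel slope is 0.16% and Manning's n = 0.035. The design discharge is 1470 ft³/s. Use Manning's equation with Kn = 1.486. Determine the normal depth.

Manning's equation rearranged: A R^(2/3) = nQ / (1.486·√S) = 0.035 × 1470 / (1.486 × √0.0016) = 865.6.
Try y = 6.89 ft: A R^(2/3) = 381.8 — low.
Try y = 11.8 ft: A R^(2/3) = 1278 — high.
Try y = 9.96 ft: A R^(2/3) = 866.4 — close enough.

y_n = 9.96 ft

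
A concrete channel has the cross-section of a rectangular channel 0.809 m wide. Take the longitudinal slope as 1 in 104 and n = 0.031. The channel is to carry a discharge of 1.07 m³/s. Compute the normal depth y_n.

Manning's equation rearranged: A R^(2/3) = nQ / (1·√S) = 0.031 × 1.07 / (√0.009615) = 0.3383.
Try y = 0.854 m: A R^(2/3) = 0.2918 — short.
Try y = 1.15 m: A R^(2/3) = 0.4162 — over.
Try y = 0.965 m: A R^(2/3) = 0.3381 — matches.

y_n = 0.965 m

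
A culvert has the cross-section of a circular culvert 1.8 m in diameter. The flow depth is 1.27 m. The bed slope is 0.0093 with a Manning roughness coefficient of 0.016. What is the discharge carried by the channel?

Q = 7.62 m³/s

For a circular section of diameter D = 1.8 m at depth y = 1.27 m, the central angle is θ = 2 arccos(1 − 2y/D) = 3.989 rad. Then A = (D²/8)(θ − sin θ) = 1.919 m² and P = Dθ/2 = 3.59 m.
Hydraulic radius R = A/P = 1.919/3.59 = 0.5346 m.
Manning's equation: Q = (1/n) A R^(2/3) S^(1/2) = (1/0.016) × 1.919 × 0.5346^(2/3) × 0.0093^(1/2) = 7.62 m³/s.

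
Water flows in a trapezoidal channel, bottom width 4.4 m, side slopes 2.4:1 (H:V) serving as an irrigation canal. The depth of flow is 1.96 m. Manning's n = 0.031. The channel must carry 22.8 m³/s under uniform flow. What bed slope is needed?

S = 0.0012

With bottom width b = 4.4 m and side slope z = 2.4: A = (b + zy)y = (4.4 + 2.4×1.96)×1.96 = 17.84 m²; P = b + 2y√(1+z²) = 4.4 + 2×1.96×2.6 = 14.59 m.
Hydraulic radius R = A/P = 17.84/14.59 = 1.223 m.
From Manning's equation, S = [nQ / (1 A R^(2/3))]² = [0.031 × 22.8 / (1 × 17.84 × 1.223^(2/3))]² = 0.0012.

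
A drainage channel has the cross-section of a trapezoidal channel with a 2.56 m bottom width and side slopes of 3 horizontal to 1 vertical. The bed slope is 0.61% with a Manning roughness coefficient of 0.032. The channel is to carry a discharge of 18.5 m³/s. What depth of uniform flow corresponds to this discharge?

y_n = 1.34 m

Manning's equation rearranged: A R^(2/3) = nQ / (1·√S) = 0.032 × 18.5 / (√0.0061) = 7.58.
Try y = 0.968 m: A R^(2/3) = 3.801 — too small.
Try y = 1.63 m: A R^(2/3) = 11.68 — too large.
Try y = 1.34 m: A R^(2/3) = 7.592 — matches.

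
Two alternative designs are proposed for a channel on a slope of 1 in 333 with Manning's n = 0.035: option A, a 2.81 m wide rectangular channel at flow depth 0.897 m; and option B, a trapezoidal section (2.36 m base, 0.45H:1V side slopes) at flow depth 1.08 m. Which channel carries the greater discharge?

channel B

Channel A: Flow area A = b·y = 2.81 × 0.897 = 2.521 m². Wetted perimeter P = b + 2y = 2.81 + 2×0.897 = 4.604 m. Hydraulic radius R = A/P = 2.521/4.604 = 0.5475 m. Q_A = (1/0.035)·2.521·0.5475^(2/3)·√0.003003 = 2.641 m³/s.
Channel B: With bottom width b = 2.36 m and side slope z = 0.45: A = (b + zy)y = (2.36 + 0.45×1.08)×1.08 = 3.074 m²; P = b + 2y√(1+z²) = 2.36 + 2×1.08×1.097 = 4.729 m. Hydraulic radius R = A/P = 3.074/4.729 = 0.65 m. Q_B = (1/0.035)·3.074·0.65^(2/3)·√0.003003 = 3.611 m³/s.
Q_A = 2.641 m³/s vs Q_B = 3.611 m³/s, so channel B carries more.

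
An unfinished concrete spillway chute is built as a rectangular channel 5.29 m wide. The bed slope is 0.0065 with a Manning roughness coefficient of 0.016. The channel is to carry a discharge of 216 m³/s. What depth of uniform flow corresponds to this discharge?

Manning's equation rearranged: A R^(2/3) = nQ / (1·√S) = 0.016 × 216 / (√0.0065) = 42.87.
Trying y = 6.79 m: A R^(2/3) = 55.17 — high.
Trying y = 5.5 m: A R^(2/3) = 42.83 — close enough.

y_n = 5.5 m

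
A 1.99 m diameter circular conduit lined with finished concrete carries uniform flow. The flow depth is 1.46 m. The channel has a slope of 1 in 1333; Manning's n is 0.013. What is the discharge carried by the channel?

For a circular section of diameter D = 1.99 m at depth y = 1.46 m, the central angle is θ = 2 arccos(1 − 2y/D) = 4.114 rad. Then A = (D²/8)(θ − sin θ) = 2.446 m² and P = Dθ/2 = 4.094 m.
Hydraulic radius R = A/P = 2.446/4.094 = 0.5974 m.
Manning's equation: Q = (1/n) A R^(2/3) S^(1/2) = (1/0.013) × 2.446 × 0.5974^(2/3) × 0.0007502^(1/2) = 3.65 m³/s.

Q = 3.65 m³/s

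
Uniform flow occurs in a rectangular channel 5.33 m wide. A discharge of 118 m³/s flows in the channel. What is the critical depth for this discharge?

y_c = 3.68 m

For a rectangular channel, critical depth y_c = (q²/g)^(1/3) where q = Q/b = 118/5.33 = 22.14 m²/s.
So y_c = (22.14²/9.81)^(1/3) = 3.68 m.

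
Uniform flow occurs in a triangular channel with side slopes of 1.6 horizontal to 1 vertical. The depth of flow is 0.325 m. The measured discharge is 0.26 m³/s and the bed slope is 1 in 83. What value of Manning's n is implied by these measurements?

n = 0.019

For a triangular section with side slope z = 1.6: A = zy² = 1.6×0.325² = 0.169 m²; P = 2y√(1+z²) = 2×0.325×1.887 = 1.226 m.
Hydraulic radius R = A/P = 0.169/1.226 = 0.1378 m.
Rearranging Manning's equation: n = (1/Q) A R^(2/3) S^(1/2) = (1/0.26) × 0.169 × 0.1378^(2/3) × √0.01205 = 0.019.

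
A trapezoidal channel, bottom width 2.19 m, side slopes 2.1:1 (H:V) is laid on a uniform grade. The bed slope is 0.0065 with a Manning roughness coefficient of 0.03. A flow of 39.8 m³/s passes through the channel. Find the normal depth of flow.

Manning's equation rearranged: A R^(2/3) = nQ / (1·√S) = 0.03 × 39.8 / (√0.0065) = 14.81.
Try y = 1.51 m: A R^(2/3) = 7.426 — short.
Try y = 2.53 m: A R^(2/3) = 23.3 — over.
Try y = 2.07 m: A R^(2/3) = 14.81 — matches.

y_n = 2.07 m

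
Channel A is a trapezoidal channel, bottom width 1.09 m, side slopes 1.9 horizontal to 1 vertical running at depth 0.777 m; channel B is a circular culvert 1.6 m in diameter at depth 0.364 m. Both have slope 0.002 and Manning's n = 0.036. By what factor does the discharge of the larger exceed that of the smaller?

Channel A: With bottom width b = 1.09 m and side slope z = 1.9: A = (b + zy)y = (1.09 + 1.9×0.777)×0.777 = 1.994 m²; P = b + 2y√(1+z²) = 1.09 + 2×0.777×2.147 = 4.427 m. Hydraulic radius R = A/P = 1.994/4.427 = 0.4505 m. Q_A = (1/0.036)·1.994·0.4505^(2/3)·√0.002 = 1.456 m³/s.
Channel B: For a circular section of diameter D = 1.6 m at depth y = 0.364 m, the central angle is θ = 2 arccos(1 − 2y/D) = 1.989 rad. Then A = (D²/8)(θ − sin θ) = 0.344 m² and P = Dθ/2 = 1.591 m. Hydraulic radius R = A/P = 0.344/1.591 = 0.2162 m. Q_B = (1/0.036)·0.344·0.2162^(2/3)·√0.002 = 0.1539 m³/s.
The larger discharge is 1.456 m³/s and the smaller is 0.1539 m³/s; the ratio is 9.46.

9.46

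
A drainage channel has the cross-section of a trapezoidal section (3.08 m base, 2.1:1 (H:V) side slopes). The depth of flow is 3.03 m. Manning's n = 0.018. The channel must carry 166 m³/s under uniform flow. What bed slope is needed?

With bottom width b = 3.08 m and side slope z = 2.1: A = (b + zy)y = (3.08 + 2.1×3.03)×3.03 = 28.61 m²; P = b + 2y√(1+z²) = 3.08 + 2×3.03×2.326 = 17.18 m.
Hydraulic radius R = A/P = 28.61/17.18 = 1.666 m.
From Manning's equation, S = [nQ / (1 A R^(2/3))]² = [0.018 × 166 / (1 × 28.61 × 1.666^(2/3))]² = 0.00552.

S = 0.00552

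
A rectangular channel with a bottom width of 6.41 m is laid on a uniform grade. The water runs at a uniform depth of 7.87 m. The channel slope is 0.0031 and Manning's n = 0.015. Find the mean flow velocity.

V = 6.43 m/s

Flow area A = b·y = 6.41 × 7.87 = 50.45 m². Wetted perimeter P = b + 2y = 6.41 + 2×7.87 = 22.15 m.
Hydraulic radius R = A/P = 50.45/22.15 = 2.278 m.
From Manning's equation, V = (1/n) R^(2/3) S^(1/2) = (1/0.015) × 2.278^(2/3) × 0.0031^(1/2) = 6.43 m/s.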